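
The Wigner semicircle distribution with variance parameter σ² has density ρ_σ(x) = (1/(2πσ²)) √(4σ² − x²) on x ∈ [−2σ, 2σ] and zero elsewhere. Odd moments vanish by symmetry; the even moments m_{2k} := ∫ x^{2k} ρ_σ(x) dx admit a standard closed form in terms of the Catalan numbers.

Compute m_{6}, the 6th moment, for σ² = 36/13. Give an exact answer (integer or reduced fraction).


By the scaled semicircle moment identity, m_{2k} = σ^{2k} · C_k with k = 3.
C_3 = (1/(k+1)) · C(2k, k) = (1/4) · C(6, 3) = (1/4) · 20 = 5.
σ^{2k} = (σ²)^k = (36/13)^3 = 46656/2197.

Therefore m_{6} = σ^{6} · C_3 = (46656/2197) · 5 = 233280/2197.


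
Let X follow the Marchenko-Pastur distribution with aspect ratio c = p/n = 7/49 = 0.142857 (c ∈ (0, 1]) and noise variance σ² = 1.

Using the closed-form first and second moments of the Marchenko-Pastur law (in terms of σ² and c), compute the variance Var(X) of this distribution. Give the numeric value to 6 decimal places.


Recall the MP moments m_1 = E[X] = σ² and m_2 = E[X²] = σ⁴ (1 + c).
m_1 = E[X] = σ² = 1, so m_1² = 1.
m_2 = E[X²] = σ⁴ (1 + c) = 1 · (1 + 0.142857) = 1 · 1.142857 = 1.142857.
(Note m_2 − m_1² simplifies to c · σ⁴ = 0.142857 · 1.)

Var(X) = m_2 − m_1² = 1.142857 − 1 = 0.142857.


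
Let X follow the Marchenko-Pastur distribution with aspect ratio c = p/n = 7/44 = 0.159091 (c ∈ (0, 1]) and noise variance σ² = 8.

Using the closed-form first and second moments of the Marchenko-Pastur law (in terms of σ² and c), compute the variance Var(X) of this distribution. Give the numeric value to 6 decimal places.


Recall the MP moments m_1 = E[X] = σ² and m_2 = E[X²] = σ⁴ (1 + c).
m_1 = E[X] = σ² = 8, so m_1² = 64.
m_2 = E[X²] = σ⁴ (1 + c) = 64 · (1 + 0.159091) = 64 · 1.159091 = 74.181818.
(Note m_2 − m_1² simplifies to c · σ⁴ = 0.159091 · 64.)

Var(X) = m_2 − m_1² = 74.181818 − 64 = 10.181818.


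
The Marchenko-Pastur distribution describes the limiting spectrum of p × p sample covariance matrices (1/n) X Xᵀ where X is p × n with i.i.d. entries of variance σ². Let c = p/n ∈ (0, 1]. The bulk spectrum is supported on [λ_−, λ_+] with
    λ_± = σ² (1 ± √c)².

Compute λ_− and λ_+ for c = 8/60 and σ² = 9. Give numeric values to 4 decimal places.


c = 8/60 = 0.133333; √c = 0.365148.
λ_− = σ² (1 − √c)² = 9 · (1 − 0.365148)² = 9 · (0.634852)² = 3.627329.
λ_+ = σ² (1 + √c)² = 9 · (1 + 0.365148)² = 9 · (1.365148)² = 16.772671.

Rounded to 4 decimal places: λ_− ≈ 3.6273, λ_+ ≈ 16.7727.


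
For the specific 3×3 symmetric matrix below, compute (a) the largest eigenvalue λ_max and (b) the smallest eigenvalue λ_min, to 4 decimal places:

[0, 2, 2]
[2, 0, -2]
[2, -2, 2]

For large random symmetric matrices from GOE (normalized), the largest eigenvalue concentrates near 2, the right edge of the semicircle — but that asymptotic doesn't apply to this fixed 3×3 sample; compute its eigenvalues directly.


Since M is real symmetric, all three eigenvalues are real; they are the roots of det(λI − M) = λ³ − (tr M) λ² + s λ − det M, where s is the sum of the principal 2×2 minors.
tr M = 0 + 0 + 2 = 2.
s = (0·0 − 2²) + (0·2 − 2²) + (0·2 − (-2)²) = -4 + (-4) + (-4) = -12.
det M (expand along row 1) = 0·(-4) − 2·8 + 2·(-4) = -24.
Characteristic polynomial: λ³ − 2λ² − 12λ + 24 = 0.
Substitute λ = y + (tr M)/3 = y + 0.666667 to remove the quadratic term: y³ + p·y + q = 0 with p = s − (tr M)²/3 = -13.333333 and q = −2(tr M)³/27 + (tr M)·s/3 − det M = 15.407407.
Three real roots ⇒ use the trigonometric (Viète) form: r = 2√(−p/3) = 4.216370, φ = arccos(3q/(p·r)) = arccos(-0.822192) = 2.536048 rad.
y_k = r·cos(φ/3 − 2πk/3) for k = 0, 1, 2 gives y = 2.797435, 1.333333, -4.130768.
λ_k = y_k + 0.666667 gives λ = 3.4641, 2.0000, -3.4641 (check: the sum is 2.0000 = tr M).

Hence λ_max = 3.4641 and λ_min = -3.4641.


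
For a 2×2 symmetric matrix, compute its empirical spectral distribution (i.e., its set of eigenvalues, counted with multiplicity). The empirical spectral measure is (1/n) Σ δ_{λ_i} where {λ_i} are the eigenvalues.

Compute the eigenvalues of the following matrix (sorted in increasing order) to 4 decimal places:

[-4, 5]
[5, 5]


Since M is real symmetric, both eigenvalues are real; they are the roots of det(λI − M) = λ² − (tr M) λ + det M.
tr M = -4 + 5 = 1.
det M = (-4)·5 − 5² = -20 − 25 = -45.
Characteristic polynomial: λ² − λ − 45 = 0.
Discriminant Δ = (tr M)² − 4·det M = 1 − (-180) = 181; √Δ = 13.453624.
λ = (tr M ± √Δ)/2 = (1 ± 13.453624)/2, giving (tr M − √Δ)/2 = -6.2268 and (tr M + √Δ)/2 = 7.2268.

Eigenvalues sorted in increasing order: [-6.2268, 7.2268].


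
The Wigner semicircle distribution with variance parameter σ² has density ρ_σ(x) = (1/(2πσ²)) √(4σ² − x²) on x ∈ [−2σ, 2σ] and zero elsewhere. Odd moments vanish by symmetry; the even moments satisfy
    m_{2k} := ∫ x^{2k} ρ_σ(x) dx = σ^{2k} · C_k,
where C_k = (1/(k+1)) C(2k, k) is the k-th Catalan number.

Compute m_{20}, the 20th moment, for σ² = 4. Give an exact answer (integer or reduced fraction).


By the scaled semicircle moment identity, m_{2k} = σ^{2k} · C_k with k = 10.
C_10 = (1/(k+1)) · C(2k, k) = (1/11) · C(20, 10) = (1/11) · 184756 = 16796.
σ^{2k} = (σ²)^k = (4)^10 = 1048576.

Therefore m_{20} = σ^{20} · C_10 = 1048576 · 16796 = 17611882496.


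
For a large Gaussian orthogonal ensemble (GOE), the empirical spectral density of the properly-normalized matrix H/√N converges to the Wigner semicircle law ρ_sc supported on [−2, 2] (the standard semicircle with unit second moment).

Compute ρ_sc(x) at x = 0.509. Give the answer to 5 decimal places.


ρ_sc(x) = (1/(2π)) √(4 − x²). With x = 0.509:
  4 − x² = 4 − (0.509)² = 4 − 0.259081 = 3.740919.
  √(4 − x²) = 1.934146.
  1/(2π) = 0.159155.
  ρ_sc(0.509) = 0.159155 · 1.934146 = 0.307829.

Rounded to 5 decimal places: ρ_sc(0.509) ≈ 0.30783.


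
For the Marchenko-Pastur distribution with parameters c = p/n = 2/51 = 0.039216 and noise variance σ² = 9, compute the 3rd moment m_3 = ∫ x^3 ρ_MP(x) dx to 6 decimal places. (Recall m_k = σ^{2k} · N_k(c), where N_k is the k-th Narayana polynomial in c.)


E[X³] = σ⁶ (1 + 3c + c²) (third MP moment). With σ² = 9 (so σ⁶ = 729) and c = 2/51 = 0.039216: E[X³] = 729 · (1 + 3·0.039216 + (0.039216)²) = 729 · 1.119185.

So E[X^3] = 815.885813.


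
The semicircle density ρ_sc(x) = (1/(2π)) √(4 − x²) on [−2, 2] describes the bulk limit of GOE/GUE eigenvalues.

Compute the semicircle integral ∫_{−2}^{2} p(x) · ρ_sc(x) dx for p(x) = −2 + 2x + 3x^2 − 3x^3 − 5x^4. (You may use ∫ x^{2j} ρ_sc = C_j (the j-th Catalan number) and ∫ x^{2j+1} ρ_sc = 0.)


Write p(x) = Σ a_i x^i, split into monomials and integrate each against ρ_sc separately.
Using ∫ x^{2j} ρ_sc = C_j = (1/(j+1)) C(2j, j) (Catalan numbers) and ∫ x^{2j+1} ρ_sc = 0 (odd monomials vanish by symmetry):
  i = 0 (even): a_0 · C_{0} = -2 · 1 = -2
  i = 1 (odd): ∫ x^1 ρ_sc = 0 (vanishes)
  i = 2 (even): a_2 · C_{1} = 3 · 1 = 3
  i = 3 (odd): ∫ x^3 ρ_sc = 0 (vanishes)
  i = 4 (even): a_4 · C_{2} = -5 · 2 = -10

Summing the contributions: ∫_{−2}^{2} p(x) ρ_sc(x) dx = (-2) + 3 + (-10) = -9.


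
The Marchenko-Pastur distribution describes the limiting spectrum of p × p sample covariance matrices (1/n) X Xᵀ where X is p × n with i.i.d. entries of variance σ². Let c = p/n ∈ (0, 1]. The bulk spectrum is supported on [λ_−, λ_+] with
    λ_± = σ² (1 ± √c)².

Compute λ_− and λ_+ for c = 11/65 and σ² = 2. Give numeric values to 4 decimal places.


c = 11/65 = 0.169231; √c = 0.411377.
λ_− = σ² (1 − √c)² = 2 · (1 − 0.411377)² = 2 · (0.588623)² = 0.692955.
λ_+ = σ² (1 + √c)² = 2 · (1 + 0.411377)² = 2 · (1.411377)² = 3.983968.

Rounded to 4 decimal places: λ_− ≈ 0.6930, λ_+ ≈ 3.9840.


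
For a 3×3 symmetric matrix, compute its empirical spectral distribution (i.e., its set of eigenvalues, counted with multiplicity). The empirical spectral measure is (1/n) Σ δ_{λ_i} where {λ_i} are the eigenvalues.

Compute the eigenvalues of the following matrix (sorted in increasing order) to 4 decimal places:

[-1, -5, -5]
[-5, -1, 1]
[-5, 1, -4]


Since M is real symmetric, all three eigenvalues are real; they are the roots of det(λI − M) = λ³ − (tr M) λ² + s λ − det M, where s is the sum of the principal 2×2 minors.
tr M = -1 + (-1) + (-4) = -6.
s = ((-1)·(-1) − (-5)²) + ((-1)·(-4) − (-5)²) + ((-1)·(-4) − 1²) = -24 + (-21) + 3 = -42.
det M (expand along row 1) = (-1)·3 − (-5)·25 + (-5)·(-10) = 172.
Characteristic polynomial: λ³ + 6λ² − 42λ − 172 = 0.
Substitute λ = y + (tr M)/3 = y − 2.000000 to remove the quadratic term: y³ + p·y + q = 0 with p = s − (tr M)²/3 = -54.000000 and q = −2(tr M)³/27 + (tr M)·s/3 − det M = -72.000000.
Three real roots ⇒ use the trigonometric (Viète) form: r = 2√(−p/3) = 8.485281, φ = arccos(3q/(p·r)) = arccos(0.471405) = 1.079914 rad.
y_k = r·cos(φ/3 − 2πk/3) for k = 0, 1, 2 gives y = 7.941434, -1.382239, -6.559195.
λ_k = y_k − 2.000000 gives λ = 5.9414, -3.3822, -8.5592 (check: the sum is -6.0000 = tr M).

Eigenvalues sorted in increasing order: [-8.5592, -3.3822, 5.9414].


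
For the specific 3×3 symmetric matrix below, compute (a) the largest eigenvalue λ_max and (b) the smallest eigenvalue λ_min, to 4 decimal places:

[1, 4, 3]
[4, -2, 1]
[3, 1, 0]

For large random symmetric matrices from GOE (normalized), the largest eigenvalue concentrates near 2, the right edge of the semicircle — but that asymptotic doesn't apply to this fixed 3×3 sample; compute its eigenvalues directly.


Since M is real symmetric, all three eigenvalues are real; they are the roots of det(λI − M) = λ³ − (tr M) λ² + s λ − det M, where s is the sum of the principal 2×2 minors.
tr M = 1 + (-2) + 0 = -1.
s = (1·(-2) − 4²) + (1·0 − 3²) + ((-2)·0 − 1²) = -18 + (-9) + (-1) = -28.
det M (expand along row 1) = 1·(-1) − 4·(-3) + 3·10 = 41.
Characteristic polynomial: λ³ + λ² − 28λ − 41 = 0.
Substitute λ = y + (tr M)/3 = y − 0.333333 to remove the quadratic term: y³ + p·y + q = 0 with p = s − (tr M)²/3 = -28.333333 and q = −2(tr M)³/27 + (tr M)·s/3 − det M = -31.592593.
Three real roots ⇒ use the trigonometric (Viète) form: r = 2√(−p/3) = 6.146363, φ = arccos(3q/(p·r)) = arccos(0.544240) = 0.995313 rad.
y_k = r·cos(φ/3 − 2πk/3) for k = 0, 1, 2 gives y = 5.811183, -1.171825, -4.639358.
λ_k = y_k − 0.333333 gives λ = 5.4778, -1.5052, -4.9727 (check: the sum is -1.0000 = tr M).

Hence λ_max = 5.4778 and λ_min = -4.9727.


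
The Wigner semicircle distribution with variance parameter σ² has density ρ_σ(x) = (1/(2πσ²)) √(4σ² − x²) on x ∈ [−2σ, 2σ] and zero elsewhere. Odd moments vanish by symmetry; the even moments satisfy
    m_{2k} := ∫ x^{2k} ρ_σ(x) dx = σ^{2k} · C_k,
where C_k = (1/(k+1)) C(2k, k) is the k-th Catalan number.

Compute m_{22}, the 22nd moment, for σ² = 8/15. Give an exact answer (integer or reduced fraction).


By the scaled semicircle moment identity, m_{2k} = σ^{2k} · C_k with k = 11.
C_11 = (1/(k+1)) · C(2k, k) = (1/12) · C(22, 11) = (1/12) · 705432 = 58786.
σ^{2k} = (σ²)^k = (8/15)^11 = 8589934592/8649755859375.

Therefore m_{22} = σ^{22} · C_11 = (8589934592/8649755859375) · 58786 = 504967894925312/8649755859375.


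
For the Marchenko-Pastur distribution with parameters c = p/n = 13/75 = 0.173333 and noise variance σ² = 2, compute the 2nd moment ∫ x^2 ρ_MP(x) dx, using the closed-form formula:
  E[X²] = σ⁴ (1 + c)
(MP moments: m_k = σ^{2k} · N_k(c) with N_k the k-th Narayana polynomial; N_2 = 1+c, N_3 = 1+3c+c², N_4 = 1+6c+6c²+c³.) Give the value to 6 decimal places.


E[X²] = σ⁴ (1 + c) (second MP moment). With σ² = 2 (so σ⁴ = 4) and c = 13/75 = 0.173333: E[X²] = 4 · (1 + 0.173333) = 4 · 1.173333.

So E[X^2] = 4.693333.


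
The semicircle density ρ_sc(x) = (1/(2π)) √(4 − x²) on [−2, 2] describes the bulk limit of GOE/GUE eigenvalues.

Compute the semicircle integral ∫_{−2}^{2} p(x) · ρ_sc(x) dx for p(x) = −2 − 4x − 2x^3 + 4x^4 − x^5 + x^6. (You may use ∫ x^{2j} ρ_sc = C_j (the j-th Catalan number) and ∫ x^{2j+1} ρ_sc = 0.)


Write p(x) = Σ a_i x^i, split into monomials and integrate each against ρ_sc separately.
Using ∫ x^{2j} ρ_sc = C_j = (1/(j+1)) C(2j, j) (Catalan numbers) and ∫ x^{2j+1} ρ_sc = 0 (odd monomials vanish by symmetry):
  i = 0 (even): a_0 · C_{0} = -2 · 1 = -2
  i = 1 (odd): ∫ x^1 ρ_sc = 0 (vanishes)
  i = 3 (odd): ∫ x^3 ρ_sc = 0 (vanishes)
  i = 4 (even): a_4 · C_{2} = 4 · 2 = 8
  i = 5 (odd): ∫ x^5 ρ_sc = 0 (vanishes)
  i = 6 (even): a_6 · C_{3} = 1 · 5 = 5

Summing the contributions: ∫_{−2}^{2} p(x) ρ_sc(x) dx = (-2) + 8 + 5 = 11.


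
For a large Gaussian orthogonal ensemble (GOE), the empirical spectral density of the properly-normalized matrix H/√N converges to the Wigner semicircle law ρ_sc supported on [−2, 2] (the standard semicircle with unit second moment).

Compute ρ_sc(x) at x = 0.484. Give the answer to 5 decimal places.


ρ_sc(x) = (1/(2π)) √(4 − x²). With x = 0.484:
  4 − x² = 4 − (0.484)² = 4 − 0.234256 = 3.765744.
  √(4 − x²) = 1.940552.
  1/(2π) = 0.159155.
  ρ_sc(0.484) = 0.159155 · 1.940552 = 0.308849.

Rounded to 5 decimal places: ρ_sc(0.484) ≈ 0.30885.


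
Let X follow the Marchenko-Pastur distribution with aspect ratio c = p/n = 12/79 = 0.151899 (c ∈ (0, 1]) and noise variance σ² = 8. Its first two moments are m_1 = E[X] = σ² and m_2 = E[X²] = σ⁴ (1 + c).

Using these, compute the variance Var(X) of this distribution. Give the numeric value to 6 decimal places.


m_1 = E[X] = σ² = 8, so m_1² = 64.
m_2 = E[X²] = σ⁴ (1 + c) = 64 · (1 + 0.151899) = 64 · 1.151899 = 73.721519.
(Note m_2 − m_1² simplifies to c · σ⁴ = 0.151899 · 64.)

Var(X) = m_2 − m_1² = 73.721519 − 64 = 9.721519.


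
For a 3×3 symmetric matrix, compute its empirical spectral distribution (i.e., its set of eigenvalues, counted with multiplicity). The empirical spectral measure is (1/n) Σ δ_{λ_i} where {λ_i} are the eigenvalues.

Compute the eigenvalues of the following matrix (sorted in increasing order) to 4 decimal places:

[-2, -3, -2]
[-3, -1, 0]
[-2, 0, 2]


Since M is real symmetric, all three eigenvalues are real; they are the roots of det(λI − M) = λ³ − (tr M) λ² + s λ − det M, where s is the sum of the principal 2×2 minors.
tr M = -2 + (-1) + 2 = -1.
s = ((-2)·(-1) − (-3)²) + ((-2)·2 − (-2)²) + ((-1)·2 − 0²) = -7 + (-8) + (-2) = -17.
det M (expand along row 1) = (-2)·(-2) − (-3)·(-6) + (-2)·(-2) = -10.
Characteristic polynomial: λ³ + λ² − 17λ + 10 = 0.
Substitute λ = y + (tr M)/3 = y − 0.333333 to remove the quadratic term: y³ + p·y + q = 0 with p = s − (tr M)²/3 = -17.333333 and q = −2(tr M)³/27 + (tr M)·s/3 − det M = 15.740741.
Three real roots ⇒ use the trigonometric (Viète) form: r = 2√(−p/3) = 4.807402, φ = arccos(3q/(p·r)) = arccos(-0.566701) = 2.173293 rad.
y_k = r·cos(φ/3 − 2πk/3) for k = 0, 1, 2 gives y = 3.600151, 0.959003, -4.559155.
λ_k = y_k − 0.333333 gives λ = 3.2668, 0.6257, -4.8925 (check: the sum is -1.0000 = tr M).

Eigenvalues sorted in increasing order: [-4.8925, 0.6257, 3.2668].


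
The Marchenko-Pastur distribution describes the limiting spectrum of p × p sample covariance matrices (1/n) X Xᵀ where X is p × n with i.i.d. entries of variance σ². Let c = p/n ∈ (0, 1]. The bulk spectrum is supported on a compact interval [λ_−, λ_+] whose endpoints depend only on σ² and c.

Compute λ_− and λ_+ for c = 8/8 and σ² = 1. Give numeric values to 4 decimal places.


c = 8/8 = 1.000000; √c = 1.000000.
λ_− = σ² (1 − √c)² = 1 · (1 − 1.000000)² = 1 · (0.000000)² = 0.000000.
λ_+ = σ² (1 + √c)² = 1 · (1 + 1.000000)² = 1 · (2.000000)² = 4.000000.

Rounded to 4 decimal places: λ_− ≈ 0.0000, λ_+ ≈ 4.0000.


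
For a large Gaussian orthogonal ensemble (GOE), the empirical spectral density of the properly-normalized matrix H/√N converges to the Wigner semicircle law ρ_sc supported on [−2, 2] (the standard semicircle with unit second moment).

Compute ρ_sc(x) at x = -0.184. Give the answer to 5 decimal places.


ρ_sc(x) = (1/(2π)) √(4 − x²). With x = -0.184:
  4 − x² = 4 − (-0.184)² = 4 − 0.033856 = 3.966144.
  √(4 − x²) = 1.991518.
  1/(2π) = 0.159155.
  ρ_sc(-0.184) = 0.159155 · 1.991518 = 0.316960.

Rounded to 5 decimal places: ρ_sc(-0.184) ≈ 0.31696.


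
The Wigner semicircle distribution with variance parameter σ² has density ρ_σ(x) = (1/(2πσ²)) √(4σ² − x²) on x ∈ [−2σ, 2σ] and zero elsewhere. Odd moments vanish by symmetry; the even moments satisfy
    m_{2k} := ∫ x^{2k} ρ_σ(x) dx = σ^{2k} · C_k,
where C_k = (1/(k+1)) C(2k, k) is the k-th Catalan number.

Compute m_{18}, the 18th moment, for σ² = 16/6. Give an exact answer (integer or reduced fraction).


By the scaled semicircle moment identity, m_{2k} = σ^{2k} · C_k with k = 9.
C_9 = (1/(k+1)) · C(2k, k) = (1/10) · C(18, 9) = (1/10) · 48620 = 4862.
σ^{2k} = (σ²)^k = (16/6)^9 = 134217728/19683.

Therefore m_{18} = σ^{18} · C_9 = (134217728/19683) · 4862 = 652566593536/19683.


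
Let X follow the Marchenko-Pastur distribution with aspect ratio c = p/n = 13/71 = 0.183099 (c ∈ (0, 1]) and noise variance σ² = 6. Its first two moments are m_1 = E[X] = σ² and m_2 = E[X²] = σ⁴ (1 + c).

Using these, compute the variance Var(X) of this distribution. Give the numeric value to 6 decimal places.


m_1 = E[X] = σ² = 6, so m_1² = 36.
m_2 = E[X²] = σ⁴ (1 + c) = 36 · (1 + 0.183099) = 36 · 1.183099 = 42.591549.
(Note m_2 − m_1² simplifies to c · σ⁴ = 0.183099 · 36.)

Var(X) = m_2 − m_1² = 42.591549 − 36 = 6.591549.


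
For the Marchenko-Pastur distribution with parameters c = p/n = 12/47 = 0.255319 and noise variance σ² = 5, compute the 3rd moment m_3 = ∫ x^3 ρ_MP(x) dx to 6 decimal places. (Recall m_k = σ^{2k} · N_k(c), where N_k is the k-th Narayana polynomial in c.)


E[X³] = σ⁶ (1 + 3c + c²) (third MP moment). With σ² = 5 (so σ⁶ = 125) and c = 12/47 = 0.255319: E[X³] = 125 · (1 + 3·0.255319 + (0.255319)²) = 125 · 1.831145.

So E[X^3] = 228.893164.


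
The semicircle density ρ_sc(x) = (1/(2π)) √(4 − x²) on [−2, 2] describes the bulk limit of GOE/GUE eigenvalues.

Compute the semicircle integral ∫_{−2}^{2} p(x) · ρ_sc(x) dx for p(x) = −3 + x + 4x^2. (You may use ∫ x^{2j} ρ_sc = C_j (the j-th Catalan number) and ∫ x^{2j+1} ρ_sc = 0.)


Write p(x) = Σ a_i x^i, split into monomials and integrate each against ρ_sc separately.
Using ∫ x^{2j} ρ_sc = C_j = (1/(j+1)) C(2j, j) (Catalan numbers) and ∫ x^{2j+1} ρ_sc = 0 (odd monomials vanish by symmetry):
  i = 0 (even): a_0 · C_{0} = -3 · 1 = -3
  i = 1 (odd): ∫ x^1 ρ_sc = 0 (vanishes)
  i = 2 (even): a_2 · C_{1} = 4 · 1 = 4

Summing the contributions: ∫_{−2}^{2} p(x) ρ_sc(x) dx = (-3) + 4 = 1.


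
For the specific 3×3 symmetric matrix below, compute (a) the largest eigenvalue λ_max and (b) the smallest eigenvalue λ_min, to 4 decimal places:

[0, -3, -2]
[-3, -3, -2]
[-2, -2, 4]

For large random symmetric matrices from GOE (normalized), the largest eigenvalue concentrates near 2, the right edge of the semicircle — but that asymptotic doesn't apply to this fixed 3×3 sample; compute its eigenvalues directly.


Since M is real symmetric, all three eigenvalues are real; they are the roots of det(λI − M) = λ³ − (tr M) λ² + s λ − det M, where s is the sum of the principal 2×2 minors.
tr M = 0 + (-3) + 4 = 1.
s = (0·(-3) − (-3)²) + (0·4 − (-2)²) + ((-3)·4 − (-2)²) = -9 + (-4) + (-16) = -29.
det M (expand along row 1) = 0·(-16) − (-3)·(-16) + (-2)·0 = -48.
Characteristic polynomial: λ³ − λ² − 29λ + 48 = 0.
Substitute λ = y + (tr M)/3 = y + 0.333333 to remove the quadratic term: y³ + p·y + q = 0 with p = s − (tr M)²/3 = -29.333333 and q = −2(tr M)³/27 + (tr M)·s/3 − det M = 38.259259.
Three real roots ⇒ use the trigonometric (Viète) form: r = 2√(−p/3) = 6.253888, φ = arccos(3q/(p·r)) = arccos(-0.625671) = 2.246788 rad.
y_k = r·cos(φ/3 − 2πk/3) for k = 0, 1, 2 gives y = 4.580461, 1.397298, -5.977759.
λ_k = y_k + 0.333333 gives λ = 4.9138, 1.7306, -5.6444 (check: the sum is 1.0000 = tr M).

Hence λ_max = 4.9138 and λ_min = -5.6444.


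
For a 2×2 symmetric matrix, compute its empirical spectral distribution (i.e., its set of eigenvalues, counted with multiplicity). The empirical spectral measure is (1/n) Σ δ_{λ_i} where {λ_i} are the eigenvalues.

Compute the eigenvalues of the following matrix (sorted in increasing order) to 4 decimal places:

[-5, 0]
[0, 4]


Since M is real symmetric, both eigenvalues are real; they are the roots of det(λI − M) = λ² − (tr M) λ + det M.
tr M = -5 + 4 = -1.
det M = (-5)·4 − 0² = -20 − 0 = -20.
Characteristic polynomial: λ² + λ − 20 = 0.
Discriminant Δ = (tr M)² − 4·det M = 1 − (-80) = 81; √Δ = 9.000000.
λ = (tr M ± √Δ)/2 = (-1 ± 9.000000)/2, giving (tr M − √Δ)/2 = -5.0000 and (tr M + √Δ)/2 = 4.0000.

Eigenvalues sorted in increasing order: [-5.0000, 4.0000].


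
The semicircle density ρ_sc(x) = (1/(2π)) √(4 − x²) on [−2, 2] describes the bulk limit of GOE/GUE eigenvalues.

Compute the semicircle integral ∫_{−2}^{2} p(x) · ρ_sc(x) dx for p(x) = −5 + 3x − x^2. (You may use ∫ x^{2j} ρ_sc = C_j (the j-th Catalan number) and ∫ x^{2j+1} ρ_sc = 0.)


Write p(x) = Σ a_i x^i, split into monomials and integrate each against ρ_sc separately.
Using ∫ x^{2j} ρ_sc = C_j = (1/(j+1)) C(2j, j) (Catalan numbers) and ∫ x^{2j+1} ρ_sc = 0 (odd monomials vanish by symmetry):
  i = 0 (even): a_0 · C_{0} = -5 · 1 = -5
  i = 1 (odd): ∫ x^1 ρ_sc = 0 (vanishes)
  i = 2 (even): a_2 · C_{1} = -1 · 1 = -1

Summing the contributions: ∫_{−2}^{2} p(x) ρ_sc(x) dx = (-5) + (-1) = -6.


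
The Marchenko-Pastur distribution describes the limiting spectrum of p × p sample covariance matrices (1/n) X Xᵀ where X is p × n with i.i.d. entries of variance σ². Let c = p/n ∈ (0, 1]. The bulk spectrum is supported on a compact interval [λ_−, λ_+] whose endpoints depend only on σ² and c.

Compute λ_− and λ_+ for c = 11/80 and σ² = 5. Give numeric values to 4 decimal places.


c = 11/80 = 0.137500; √c = 0.370810.
λ_− = σ² (1 − √c)² = 5 · (1 − 0.370810)² = 5 · (0.629190)² = 1.979401.
λ_+ = σ² (1 + √c)² = 5 · (1 + 0.370810)² = 5 · (1.370810)² = 9.395599.

Rounded to 4 decimal places: λ_− ≈ 1.9794, λ_+ ≈ 9.3956.


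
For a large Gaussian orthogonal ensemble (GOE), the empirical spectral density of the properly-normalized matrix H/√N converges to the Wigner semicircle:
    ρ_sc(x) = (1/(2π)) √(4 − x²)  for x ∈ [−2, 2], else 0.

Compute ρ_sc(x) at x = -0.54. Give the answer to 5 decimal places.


ρ_sc(x) = (1/(2π)) √(4 − x²). With x = -0.54:
  4 − x² = 4 − (-0.54)² = 4 − 0.291600 = 3.708400.
  √(4 − x²) = 1.925721.
  1/(2π) = 0.159155.
  ρ_sc(-0.54) = 0.159155 · 1.925721 = 0.306488.

Rounded to 5 decimal places: ρ_sc(-0.54) ≈ 0.30649.


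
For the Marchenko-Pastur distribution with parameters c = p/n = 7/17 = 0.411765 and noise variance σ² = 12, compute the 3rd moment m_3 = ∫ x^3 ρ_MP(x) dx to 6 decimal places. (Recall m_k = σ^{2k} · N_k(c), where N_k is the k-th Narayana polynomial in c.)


E[X³] = σ⁶ (1 + 3c + c²) (third MP moment). With σ² = 12 (so σ⁶ = 1728) and c = 7/17 = 0.411765: E[X³] = 1728 · (1 + 3·0.411765 + (0.411765)²) = 1728 · 2.404844.

So E[X^3] = 4155.570934.


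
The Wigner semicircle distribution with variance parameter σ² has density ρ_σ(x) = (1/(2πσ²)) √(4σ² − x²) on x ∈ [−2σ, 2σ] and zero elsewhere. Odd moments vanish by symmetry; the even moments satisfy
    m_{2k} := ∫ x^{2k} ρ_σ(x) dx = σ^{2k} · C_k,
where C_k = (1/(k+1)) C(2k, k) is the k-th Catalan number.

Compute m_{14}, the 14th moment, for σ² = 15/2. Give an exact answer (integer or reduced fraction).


By the scaled semicircle moment identity, m_{2k} = σ^{2k} · C_k with k = 7.
C_7 = (1/(k+1)) · C(2k, k) = (1/8) · C(14, 7) = (1/8) · 3432 = 429.
σ^{2k} = (σ²)^k = (15/2)^7 = 170859375/128.

Therefore m_{14} = σ^{14} · C_7 = (170859375/128) · 429 = 73298671875/128.


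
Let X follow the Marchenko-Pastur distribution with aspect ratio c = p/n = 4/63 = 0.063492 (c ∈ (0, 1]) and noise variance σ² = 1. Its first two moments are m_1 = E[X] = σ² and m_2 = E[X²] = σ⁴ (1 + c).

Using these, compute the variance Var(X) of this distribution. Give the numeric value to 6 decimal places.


m_1 = E[X] = σ² = 1, so m_1² = 1.
m_2 = E[X²] = σ⁴ (1 + c) = 1 · (1 + 0.063492) = 1 · 1.063492 = 1.063492.
(Note m_2 − m_1² simplifies to c · σ⁴ = 0.063492 · 1.)

Var(X) = m_2 − m_1² = 1.063492 − 1 = 0.063492.


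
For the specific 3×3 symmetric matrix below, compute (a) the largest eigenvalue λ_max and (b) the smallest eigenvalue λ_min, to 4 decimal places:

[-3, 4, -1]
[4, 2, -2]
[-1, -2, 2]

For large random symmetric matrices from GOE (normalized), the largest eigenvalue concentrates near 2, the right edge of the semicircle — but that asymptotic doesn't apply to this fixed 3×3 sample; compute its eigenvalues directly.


Since M is real symmetric, all three eigenvalues are real; they are the roots of det(λI − M) = λ³ − (tr M) λ² + s λ − det M, where s is the sum of the principal 2×2 minors.
tr M = -3 + 2 + 2 = 1.
s = ((-3)·2 − 4²) + ((-3)·2 − (-1)²) + (2·2 − (-2)²) = -22 + (-7) + 0 = -29.
det M (expand along row 1) = (-3)·0 − 4·6 + (-1)·(-6) = -18.
Characteristic polynomial: λ³ − λ² − 29λ + 18 = 0.
Substitute λ = y + (tr M)/3 = y + 0.333333 to remove the quadratic term: y³ + p·y + q = 0 with p = s − (tr M)²/3 = -29.333333 and q = −2(tr M)³/27 + (tr M)·s/3 − det M = 8.259259.
Three real roots ⇒ use the trigonometric (Viète) form: r = 2√(−p/3) = 6.253888, φ = arccos(3q/(p·r)) = arccos(-0.135067) = 1.706278 rad.
y_k = r·cos(φ/3 − 2πk/3) for k = 0, 1, 2 gives y = 5.269337, 0.282333, -5.551670.
λ_k = y_k + 0.333333 gives λ = 5.6027, 0.6157, -5.2183 (check: the sum is 1.0000 = tr M).

Hence λ_max = 5.6027 and λ_min = -5.2183.


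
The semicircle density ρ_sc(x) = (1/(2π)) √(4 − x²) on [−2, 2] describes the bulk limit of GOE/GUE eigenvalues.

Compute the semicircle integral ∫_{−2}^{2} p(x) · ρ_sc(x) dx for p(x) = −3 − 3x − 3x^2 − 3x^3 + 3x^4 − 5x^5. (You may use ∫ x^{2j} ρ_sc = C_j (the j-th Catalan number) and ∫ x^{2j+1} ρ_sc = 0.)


Write p(x) = Σ a_i x^i, split into monomials and integrate each against ρ_sc separately.
Using ∫ x^{2j} ρ_sc = C_j = (1/(j+1)) C(2j, j) (Catalan numbers) and ∫ x^{2j+1} ρ_sc = 0 (odd monomials vanish by symmetry):
  i = 0 (even): a_0 · C_{0} = -3 · 1 = -3
  i = 1 (odd): ∫ x^1 ρ_sc = 0 (vanishes)
  i = 2 (even): a_2 · C_{1} = -3 · 1 = -3
  i = 3 (odd): ∫ x^3 ρ_sc = 0 (vanishes)
  i = 4 (even): a_4 · C_{2} = 3 · 2 = 6
  i = 5 (odd): ∫ x^5 ρ_sc = 0 (vanishes)

Summing the contributions: ∫_{−2}^{2} p(x) ρ_sc(x) dx = (-3) + (-3) + 6 = 0.


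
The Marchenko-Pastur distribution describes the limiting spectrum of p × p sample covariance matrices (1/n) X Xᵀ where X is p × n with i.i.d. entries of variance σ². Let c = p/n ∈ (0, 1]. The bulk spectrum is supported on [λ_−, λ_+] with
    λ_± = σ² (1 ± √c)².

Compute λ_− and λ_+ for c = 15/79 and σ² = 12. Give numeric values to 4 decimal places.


c = 15/79 = 0.189873; √c = 0.435745.
λ_− = σ² (1 − √c)² = 12 · (1 − 0.435745)² = 12 · (0.564255)² = 3.820609.
λ_+ = σ² (1 + √c)² = 12 · (1 + 0.435745)² = 12 · (1.435745)² = 24.736353.

Rounded to 4 decimal places: λ_− ≈ 3.8206, λ_+ ≈ 24.7364.


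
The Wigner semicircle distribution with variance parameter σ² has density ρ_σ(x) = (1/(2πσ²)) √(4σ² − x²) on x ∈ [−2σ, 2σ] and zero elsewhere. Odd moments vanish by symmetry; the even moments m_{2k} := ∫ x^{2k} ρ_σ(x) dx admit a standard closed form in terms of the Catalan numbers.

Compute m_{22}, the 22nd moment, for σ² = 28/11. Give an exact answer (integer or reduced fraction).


By the scaled semicircle moment identity, m_{2k} = σ^{2k} · C_k with k = 11.
C_11 = (1/(k+1)) · C(2k, k) = (1/12) · C(22, 11) = (1/12) · 705432 = 58786.
σ^{2k} = (σ²)^k = (28/11)^11 = 8293509467471872/285311670611.

Therefore m_{22} = σ^{22} · C_11 = (8293509467471872/285311670611) · 58786 = 487542247554801467392/285311670611.


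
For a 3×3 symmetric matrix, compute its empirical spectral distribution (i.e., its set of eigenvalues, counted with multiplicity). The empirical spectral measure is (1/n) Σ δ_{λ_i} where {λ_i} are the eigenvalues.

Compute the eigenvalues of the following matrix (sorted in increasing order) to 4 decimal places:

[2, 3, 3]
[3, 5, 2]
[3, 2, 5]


Since M is real symmetric, all three eigenvalues are real; they are the roots of det(λI − M) = λ³ − (tr M) λ² + s λ − det M, where s is the sum of the principal 2×2 minors.
tr M = 2 + 5 + 5 = 12.
s = (2·5 − 3²) + (2·5 − 3²) + (5·5 − 2²) = 1 + 1 + 21 = 23.
det M (expand along row 1) = 2·21 − 3·9 + 3·(-9) = -12.
Characteristic polynomial: λ³ − 12λ² + 23λ + 12 = 0.
Substitute λ = y + (tr M)/3 = y + 4.000000 to remove the quadratic term: y³ + p·y + q = 0 with p = s − (tr M)²/3 = -25.000000 and q = −2(tr M)³/27 + (tr M)·s/3 − det M = -24.000000.
Three real roots ⇒ use the trigonometric (Viète) form: r = 2√(−p/3) = 5.773503, φ = arccos(3q/(p·r)) = arccos(0.498831) = 1.048547 rad.
y_k = r·cos(φ/3 − 2πk/3) for k = 0, 1, 2 gives y = 5.424429, -1.000000, -4.424429.
λ_k = y_k + 4.000000 gives λ = 9.4244, 3.0000, -0.4244 (check: the sum is 12.0000 = tr M).

Eigenvalues sorted in increasing order: [-0.4244, 3.0000, 9.4244].


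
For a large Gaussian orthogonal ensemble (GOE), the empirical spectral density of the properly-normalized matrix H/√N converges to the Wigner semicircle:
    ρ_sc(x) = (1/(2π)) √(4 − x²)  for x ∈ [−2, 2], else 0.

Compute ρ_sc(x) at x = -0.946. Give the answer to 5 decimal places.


ρ_sc(x) = (1/(2π)) √(4 − x²). With x = -0.946:
  4 − x² = 4 − (-0.946)² = 4 − 0.894916 = 3.105084.
  √(4 − x²) = 1.762125.
  1/(2π) = 0.159155.
  ρ_sc(-0.946) = 0.159155 · 1.762125 = 0.280451.

Rounded to 5 decimal places: ρ_sc(-0.946) ≈ 0.28045.


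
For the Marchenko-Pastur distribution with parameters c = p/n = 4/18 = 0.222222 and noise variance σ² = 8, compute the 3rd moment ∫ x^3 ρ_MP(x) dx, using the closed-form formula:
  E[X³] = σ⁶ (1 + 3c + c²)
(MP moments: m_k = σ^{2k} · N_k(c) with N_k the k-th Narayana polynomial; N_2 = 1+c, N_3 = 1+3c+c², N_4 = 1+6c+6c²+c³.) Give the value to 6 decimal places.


E[X³] = σ⁶ (1 + 3c + c²) (third MP moment). With σ² = 8 (so σ⁶ = 512) and c = 4/18 = 0.222222: E[X³] = 512 · (1 + 3·0.222222 + (0.222222)²) = 512 · 1.716049.

So E[X^3] = 878.617284.


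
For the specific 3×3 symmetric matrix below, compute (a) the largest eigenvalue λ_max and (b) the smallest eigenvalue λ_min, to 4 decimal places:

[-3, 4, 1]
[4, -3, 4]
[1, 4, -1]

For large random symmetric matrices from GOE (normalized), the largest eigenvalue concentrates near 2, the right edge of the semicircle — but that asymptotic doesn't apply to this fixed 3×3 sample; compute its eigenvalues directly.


Since M is real symmetric, all three eigenvalues are real; they are the roots of det(λI − M) = λ³ − (tr M) λ² + s λ − det M, where s is the sum of the principal 2×2 minors.
tr M = -3 + (-3) + (-1) = -7.
s = ((-3)·(-3) − 4²) + ((-3)·(-1) − 1²) + ((-3)·(-1) − 4²) = -7 + 2 + (-13) = -18.
det M (expand along row 1) = (-3)·(-13) − 4·(-8) + 1·19 = 90.
Characteristic polynomial: λ³ + 7λ² − 18λ − 90 = 0.
Substitute λ = y + (tr M)/3 = y − 2.333333 to remove the quadratic term: y³ + p·y + q = 0 with p = s − (tr M)²/3 = -34.333333 and q = −2(tr M)³/27 + (tr M)·s/3 − det M = -22.592593.
Three real roots ⇒ use the trigonometric (Viète) form: r = 2√(−p/3) = 6.765928, φ = arccos(3q/(p·r)) = arccos(0.291772) = 1.274717 rad.
y_k = r·cos(φ/3 − 2πk/3) for k = 0, 1, 2 gives y = 6.164285, -0.666667, -5.497619.
λ_k = y_k − 2.333333 gives λ = 3.8310, -3.0000, -7.8310 (check: the sum is -7.0000 = tr M).

Hence λ_max = 3.8310 and λ_min = -7.8310.


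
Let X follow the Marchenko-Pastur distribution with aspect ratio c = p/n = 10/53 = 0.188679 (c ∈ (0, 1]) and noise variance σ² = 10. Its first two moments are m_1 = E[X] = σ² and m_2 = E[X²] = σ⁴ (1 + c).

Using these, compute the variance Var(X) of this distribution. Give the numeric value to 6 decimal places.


m_1 = E[X] = σ² = 10, so m_1² = 100.
m_2 = E[X²] = σ⁴ (1 + c) = 100 · (1 + 0.188679) = 100 · 1.188679 = 118.867925.
(Note m_2 − m_1² simplifies to c · σ⁴ = 0.188679 · 100.)

Var(X) = m_2 − m_1² = 118.867925 − 100 = 18.867925.


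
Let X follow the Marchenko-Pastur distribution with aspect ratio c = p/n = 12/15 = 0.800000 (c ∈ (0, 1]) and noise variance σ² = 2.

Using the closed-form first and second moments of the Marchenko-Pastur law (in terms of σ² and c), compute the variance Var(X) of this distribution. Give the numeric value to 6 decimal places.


Recall the MP moments m_1 = E[X] = σ² and m_2 = E[X²] = σ⁴ (1 + c).
m_1 = E[X] = σ² = 2, so m_1² = 4.
m_2 = E[X²] = σ⁴ (1 + c) = 4 · (1 + 0.800000) = 4 · 1.800000 = 7.200000.
(Note m_2 − m_1² simplifies to c · σ⁴ = 0.800000 · 4.)

Var(X) = m_2 − m_1² = 7.200000 − 4 = 3.200000.


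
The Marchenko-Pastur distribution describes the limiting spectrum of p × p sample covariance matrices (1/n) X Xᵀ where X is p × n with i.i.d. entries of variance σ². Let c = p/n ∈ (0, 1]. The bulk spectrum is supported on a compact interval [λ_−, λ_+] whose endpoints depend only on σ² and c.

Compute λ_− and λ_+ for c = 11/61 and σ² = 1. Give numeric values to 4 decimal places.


c = 11/61 = 0.180328; √c = 0.424650.
λ_− = σ² (1 − √c)² = 1 · (1 − 0.424650)² = 1 · (0.575350)² = 0.331027.
λ_+ = σ² (1 + √c)² = 1 · (1 + 0.424650)² = 1 · (1.424650)² = 2.029628.

Rounded to 4 decimal places: λ_− ≈ 0.3310, λ_+ ≈ 2.0296.


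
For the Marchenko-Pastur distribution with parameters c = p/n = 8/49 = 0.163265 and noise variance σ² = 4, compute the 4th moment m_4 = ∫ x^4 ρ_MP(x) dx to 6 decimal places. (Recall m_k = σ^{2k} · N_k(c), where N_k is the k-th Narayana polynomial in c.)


E[X⁴] = σ⁸ (1 + 6c + 6c² + c³) (fourth MP moment). With σ² = 4 (so σ⁸ = 256) and c = 8/49 = 0.163265: E[X⁴] = 256 · (1 + 6·0.163265 + 6·(0.163265)² + (0.163265)³) = 256 · 2.143877.

So E[X^4] = 548.832544.


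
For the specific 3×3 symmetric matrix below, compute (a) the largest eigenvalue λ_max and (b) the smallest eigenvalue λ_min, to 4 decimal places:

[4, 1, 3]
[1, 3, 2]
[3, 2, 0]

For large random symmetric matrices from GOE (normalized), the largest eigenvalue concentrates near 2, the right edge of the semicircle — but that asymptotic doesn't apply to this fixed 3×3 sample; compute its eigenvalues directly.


Since M is real symmetric, all three eigenvalues are real; they are the roots of det(λI − M) = λ³ − (tr M) λ² + s λ − det M, where s is the sum of the principal 2×2 minors.
tr M = 4 + 3 + 0 = 7.
s = (4·3 − 1²) + (4·0 − 3²) + (3·0 − 2²) = 11 + (-9) + (-4) = -2.
det M (expand along row 1) = 4·(-4) − 1·(-6) + 3·(-7) = -31.
Characteristic polynomial: λ³ − 7λ² − 2λ + 31 = 0.
Substitute λ = y + (tr M)/3 = y + 2.333333 to remove the quadratic term: y³ + p·y + q = 0 with p = s − (tr M)²/3 = -18.333333 and q = −2(tr M)³/27 + (tr M)·s/3 − det M = 0.925926.
Three real roots ⇒ use the trigonometric (Viète) form: r = 2√(−p/3) = 4.944132, φ = arccos(3q/(p·r)) = arccos(-0.030645) = 1.601447 rad.
y_k = r·cos(φ/3 − 2πk/3) for k = 0, 1, 2 gives y = 4.256265, 0.050512, -4.306777.
λ_k = y_k + 2.333333 gives λ = 6.5896, 2.3838, -1.9734 (check: the sum is 7.0000 = tr M).

Hence λ_max = 6.5896 and λ_min = -1.9734.


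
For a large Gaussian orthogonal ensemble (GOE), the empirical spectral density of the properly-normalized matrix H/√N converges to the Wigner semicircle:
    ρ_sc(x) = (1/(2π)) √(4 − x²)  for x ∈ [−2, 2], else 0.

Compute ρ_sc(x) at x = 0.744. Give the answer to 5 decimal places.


ρ_sc(x) = (1/(2π)) √(4 − x²). With x = 0.744:
  4 − x² = 4 − (0.744)² = 4 − 0.553536 = 3.446464.
  √(4 − x²) = 1.856465.
  1/(2π) = 0.159155.
  ρ_sc(0.744) = 0.159155 · 1.856465 = 0.295466.

Rounded to 5 decimal places: ρ_sc(0.744) ≈ 0.29547.


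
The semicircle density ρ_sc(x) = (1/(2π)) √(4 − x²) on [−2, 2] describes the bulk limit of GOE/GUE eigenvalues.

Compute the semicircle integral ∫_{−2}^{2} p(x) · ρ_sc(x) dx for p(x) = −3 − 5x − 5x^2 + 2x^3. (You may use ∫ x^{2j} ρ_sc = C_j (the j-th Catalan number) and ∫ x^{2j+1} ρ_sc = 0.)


Write p(x) = Σ a_i x^i, split into monomials and integrate each against ρ_sc separately.
Using ∫ x^{2j} ρ_sc = C_j = (1/(j+1)) C(2j, j) (Catalan numbers) and ∫ x^{2j+1} ρ_sc = 0 (odd monomials vanish by symmetry):
  i = 0 (even): a_0 · C_{0} = -3 · 1 = -3
  i = 1 (odd): ∫ x^1 ρ_sc = 0 (vanishes)
  i = 2 (even): a_2 · C_{1} = -5 · 1 = -5
  i = 3 (odd): ∫ x^3 ρ_sc = 0 (vanishes)

Summing the contributions: ∫_{−2}^{2} p(x) ρ_sc(x) dx = (-3) + (-5) = -8.


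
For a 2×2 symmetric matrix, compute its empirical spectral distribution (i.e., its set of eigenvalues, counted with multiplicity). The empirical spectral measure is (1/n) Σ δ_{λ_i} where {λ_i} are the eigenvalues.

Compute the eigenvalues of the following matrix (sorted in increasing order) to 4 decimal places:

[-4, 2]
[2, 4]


Since M is real symmetric, both eigenvalues are real; they are the roots of det(λI − M) = λ² − (tr M) λ + det M.
tr M = -4 + 4 = 0.
det M = (-4)·4 − 2² = -16 − 4 = -20.
Characteristic polynomial: λ² − 20 = 0.
Discriminant Δ = (tr M)² − 4·det M = 0 − (-80) = 80; √Δ = 8.944272.
λ = (tr M ± √Δ)/2 = (0 ± 8.944272)/2, giving (tr M − √Δ)/2 = -4.4721 and (tr M + √Δ)/2 = 4.4721.

Eigenvalues sorted in increasing order: [-4.4721, 4.4721].


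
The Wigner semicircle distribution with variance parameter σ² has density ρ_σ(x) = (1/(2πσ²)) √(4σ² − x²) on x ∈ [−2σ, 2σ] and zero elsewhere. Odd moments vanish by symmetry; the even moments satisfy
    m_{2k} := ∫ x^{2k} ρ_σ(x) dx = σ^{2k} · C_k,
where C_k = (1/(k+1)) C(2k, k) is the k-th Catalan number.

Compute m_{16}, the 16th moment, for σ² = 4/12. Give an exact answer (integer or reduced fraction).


By the scaled semicircle moment identity, m_{2k} = σ^{2k} · C_k with k = 8.
C_8 = (1/(k+1)) · C(2k, k) = (1/9) · C(16, 8) = (1/9) · 12870 = 1430.
σ^{2k} = (σ²)^k = (4/12)^8 = 1/6561.

Therefore m_{16} = σ^{16} · C_8 = (1/6561) · 1430 = 1430/6561.


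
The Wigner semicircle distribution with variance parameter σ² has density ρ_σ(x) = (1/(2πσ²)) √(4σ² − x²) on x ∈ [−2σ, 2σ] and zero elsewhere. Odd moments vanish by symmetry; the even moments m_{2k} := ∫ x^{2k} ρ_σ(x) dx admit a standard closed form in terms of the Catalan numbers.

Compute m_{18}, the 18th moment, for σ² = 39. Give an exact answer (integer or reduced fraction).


By the scaled semicircle moment identity, m_{2k} = σ^{2k} · C_k with k = 9.
C_9 = (1/(k+1)) · C(2k, k) = (1/10) · C(18, 9) = (1/10) · 48620 = 4862.
σ^{2k} = (σ²)^k = (39)^9 = 208728361158759.

Therefore m_{18} = σ^{18} · C_9 = 208728361158759 · 4862 = 1014837291953886258.
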